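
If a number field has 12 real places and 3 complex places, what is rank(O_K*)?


By Dirichlet's unit theorem:
rank = r1 + r2 - 1
= 12 + 3 - 1
= 14

14


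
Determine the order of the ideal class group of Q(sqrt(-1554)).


K = Q(sqrt(-1554)). d mod 4 = 2, so D = disc(K) = 4d = -6216
h(K) equals the number of primitive reduced positive-definite forms (a, b, c) = a*x^2 + b*x*y + c*y^2 with b^2 - 4ac = D,
where reduced means |b| <= a <= c, with b >= 0 whenever |b| = a or a = c, and primitive means gcd(a, b, c) = 1.
Reduced forces 3a^2 <= |D| = 6216, so 1 <= a <= 45; b must have the parity of D, and c = (b^2 - D)/(4a) must be an integer >= a.
Enumerate a = 1..45, b in [-a, a]:
  a=1: (1, 0, 1554)  [1]
  a=2: (2, 0, 777)  [1]
  a=3: (3, 0, 518)  [1]
  a=4: none
  a=5: (5, -2, 311), (5, 2, 311)  [2]
  a=6: (6, 0, 259)  [1]
  a=7: (7, 0, 222)  [1]
  a=8..9: none
  a=10: (10, -8, 157), (10, 8, 157)  [2]
  a=11..13: none
  a=14: (14, 0, 111)  [1]
  a=15: (15, -12, 106), (15, 12, 106)  [2]
  a=16..18: none
  a=19: (19, -4, 82), (19, 4, 82)  [2]
  a=20: none
  a=21: (21, 0, 74)  [1]
  a=22..24: none
  a=25: (25, -22, 67), (25, 22, 67)  [2]
  a=26..29: none
  a=30: (30, -12, 53), (30, 12, 53)  [2]
  a=31..34: none
  a=35: (35, -28, 50), (35, 28, 50)  [2]
  a=36: none
  a=37: (37, 0, 42)  [1]
  a=38: (38, -4, 41), (38, 4, 41)  [2]
  a=39..45: none
Total reduced forms: 1 + 1 + 1 + 2 + 1 + 1 + 2 + 1 + 2 + 2 + 1 + 2 + 2 + 2 + 1 + 2 = 24
h = 24

24


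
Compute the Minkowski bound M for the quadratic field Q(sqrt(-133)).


d = -133, d mod 4 = 3, so disc(K) = 4d = -532; |disc(K)| = 532
Imaginary quadratic field, so n = 2, s = r2 = 1, r1 = 0
M = (n!/n^n) * (4/pi)^s * sqrt(|disc(K)|) = (2!/2^2) * (4/pi)^1 * sqrt(532)
= 0.5 * 1.273240 * 23.065125
= 14.6837

14.6837


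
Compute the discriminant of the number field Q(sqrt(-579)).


For K = Q(sqrt(d)) with d squarefree: disc(K) = d if d = 1 mod 4, and disc(K) = 4d if d = 2 or 3 mod 4.
Here d = -579, and d mod 4 = 1.
d = 1 mod 4 (O_K = Z[(1+sqrt(d))/2]), so disc(K) = d = -579

-579


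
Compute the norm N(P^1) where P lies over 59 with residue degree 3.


N(P^a) = p^(a*f)
= 59^(1*3)
= 59^3
= 205379

205379


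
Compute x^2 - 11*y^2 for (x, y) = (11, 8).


x^2 - d*y^2
= 11^2 - 11*8^2
= 121 - 704
= -583

-583


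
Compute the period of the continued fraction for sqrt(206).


Run the CF algorithm for sqrt(206).
a_0 = floor(sqrt(206)) = 14; set m_0=0, q_0=1.
Recurrence: m' = q*a - m,  q' = (d - m'^2)/q,  a' = floor((a_0 + m')/q').
  step 1: m=14, q=10, a=2
  step 2: m=6, q=17, a=1
  step 3: m=11, q=5, a=5
  step 4: m=14, q=2, a=14
  step 5: m=14, q=5, a=5
  step 6: m=11, q=17, a=1
  step 7: m=6, q=10, a=2
  step 8: m=14, q=1, a=28
a_8 = 2*a_0 = 28, so the period closes here.
sqrt(206) = [14; 2, 1, 5, 14, 5, 1, 2, 28]
Period length = 8

8


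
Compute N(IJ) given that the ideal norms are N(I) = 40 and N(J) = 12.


N(IJ) = N(I) * N(J)
= 40 * 12
= 480

480


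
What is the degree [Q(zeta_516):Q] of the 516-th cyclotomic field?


The degree equals Euler's totient phi(516).
516 = 2^2 * 3 * 43
phi(516) = 168

168


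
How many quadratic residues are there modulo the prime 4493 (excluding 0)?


For prime p, the number of non-zero quadratic residues is (p-1)/2.
= (4493-1)/2
= 2246

2246


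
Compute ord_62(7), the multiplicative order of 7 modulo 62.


We want ord_62(7), the smallest k >= 1 with 7^k = 1 mod 62.
n = 62 = 2 * 31, phi(62) = 30; the order divides phi(n).
Divisors of 30: 1, 2, 3, 5, 6, 10, 15, 30
Repeated squaring mod 62: 7^1 = 7, 7^2 = 49, 7^4 = 45, 7^8 = 41, 7^16 = 7
Test divisors in increasing order:
  k=1: 7^1 = 7 mod 62
  k=2: 7^2 = 49 mod 62
  k=3: 7^3 = 49 * 7 = 33 mod 62
  k=5: 7^5 = 45 * 7 = 5 mod 62
  k=6: 7^6 = 45 * 49 = 35 mod 62
  k=10: 7^10 = 41 * 49 = 25 mod 62
  k=15: 7^15 = 41 * 45 * 49 * 7 = 1 mod 62  <- first divisor giving 1
Order = 15

15


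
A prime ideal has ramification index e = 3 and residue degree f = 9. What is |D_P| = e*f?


|D_P| = e * f
= 3 * 9
= 27

27


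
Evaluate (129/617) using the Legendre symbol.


p = 617 is prime, so compute (129/617) with the reciprocity algorithm (Jacobi-symbol steps: pull out 2s via (2/n), flip via reciprocity, reduce):
  reciprocity: (129/617) -> +(617/129)
  reduce: (101/129)
  reciprocity: (101/129) -> +(129/101)
  reduce: (28/101)
  pull out 2: (2/101) = -1  (since 101 mod 8 = 5)
  pull out 2: (2/101) = -1  (since 101 mod 8 = 5)
  reciprocity: (7/101) -> +(101/7)
  reduce: (3/7)
  reciprocity: (3/7) -> -(7/3)
  reduce: (1/3)
  (1/3) = 1
Product of signs = -1
(129/617) = -1

-1


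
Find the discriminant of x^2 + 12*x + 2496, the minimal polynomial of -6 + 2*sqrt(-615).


The element -6 + 2*sqrt(-615) has minimal polynomial:
x^2 + 12*x + 2496
Discriminant = (12)^2 - 4*(2496)
= 144 - 9984
= -9840

-9840


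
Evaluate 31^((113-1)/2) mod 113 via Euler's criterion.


p = 113 is prime and the exponent is (p-1)/2 = 56, so by Euler's criterion 31^56 = (31/113) = +1 or -1 mod 113.
Compute by square-and-multiply:
  56 = 32 + 16 + 8 (binary 111000)
  Repeated squaring mod 113: 31^1 = 31, 31^2 = 57, 31^4 = 85, 31^8 = 106, 31^16 = 49, 31^32 = 28
  31^56 = 31^32 * 31^16 * 31^8 = 28 * 49 * 106 mod 113
    28 * 49 = 1372 = 16 mod 113
    16 * 106 = 1696 = 1 mod 113
  31^56 = 1 mod 113
Result 1: 31 is a quadratic residue mod 113.
31^56 mod 113 = 1

1


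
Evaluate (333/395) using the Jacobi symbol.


Compute (333/395) via quadratic reciprocity:
  reciprocity: (333/395) -> +(395/333)
  reduce: (62/333)
  pull out 2: (2/333) = -1  (since 333 mod 8 = 5)
  reciprocity: (31/333) -> +(333/31)
  reduce: (23/31)
  reciprocity: (23/31) -> -(31/23)
  reduce: (8/23)
  pull out 2: (2/23) = +1  (since 23 mod 8 = 7)
  pull out 2: (2/23) = +1  (since 23 mod 8 = 7)
  pull out 2: (2/23) = +1  (since 23 mod 8 = 7)
  (1/23) = 1
Product of signs = 1

1


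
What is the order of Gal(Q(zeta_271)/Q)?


|Gal(Q(zeta_271)/Q)| = phi(271)
= 270

270


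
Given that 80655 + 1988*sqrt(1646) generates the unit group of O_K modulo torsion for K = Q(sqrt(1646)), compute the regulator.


epsilon = 80655 + 1988*sqrt(1646)
= 161310.0000
R = ln(161310.0000)
= 11.9911

11.9911


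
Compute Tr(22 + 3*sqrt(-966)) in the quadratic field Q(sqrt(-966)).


Tr(a + b*sqrt(d)) = (a + b*sqrt(d)) + (a - b*sqrt(d)) = 2a
= 2 * (22)
= 44

44


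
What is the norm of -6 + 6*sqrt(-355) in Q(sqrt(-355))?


N(a + b*sqrt(d)) = a^2 - d*b^2
= (-6)^2 - (-355)*(6)^2
= 36 + 12780
= 12816

12816


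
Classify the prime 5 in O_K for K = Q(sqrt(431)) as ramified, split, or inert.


K = Q(sqrt(431)). Since d mod 4 = 3, disc(K) = 1724.
Check p | disc: 1724 mod 5 = 4.
p does not divide disc. Compute Legendre symbol (d/p):
1^((5-1)/2) mod 5 = 1
(d/p) = 1, so p splits: (p) = P*P' with e=1, f=1, g=2.
Therefore p is split.

split


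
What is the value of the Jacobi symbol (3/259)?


Compute (3/259) via quadratic reciprocity:
  reciprocity: (3/259) -> -(259/3)
  reduce: (1/3)
  (1/3) = 1
Product of signs = -1

-1


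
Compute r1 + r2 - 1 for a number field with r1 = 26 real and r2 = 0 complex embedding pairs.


By Dirichlet's unit theorem:
rank = r1 + r2 - 1
= 26 + 0 - 1
= 25

25


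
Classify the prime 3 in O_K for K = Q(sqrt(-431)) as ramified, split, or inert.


K = Q(sqrt(-431)). Since d mod 4 = 1, disc(K) = -431.
Check p | disc: -431 mod 3 = 1.
p does not divide disc. Compute Legendre symbol (d/p):
1^((3-1)/2) mod 3 = 1
(d/p) = 1, so p splits: (p) = P*P' with e=1, f=1, g=2.
Therefore p is split.

split


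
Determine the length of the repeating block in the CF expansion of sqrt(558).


Run the CF algorithm for sqrt(558).
a_0 = floor(sqrt(558)) = 23; set m_0=0, q_0=1.
Recurrence: m' = q*a - m,  q' = (d - m'^2)/q,  a' = floor((a_0 + m')/q').
  step 1: m=23, q=29, a=1
  step 2: m=6, q=18, a=1
  step 3: m=12, q=23, a=1
  step 4: m=11, q=19, a=1
  step 5: m=8, q=26, a=1
  step 6: m=18, q=9, a=4
  step 7: m=18, q=26, a=1
  step 8: m=8, q=19, a=1
  step 9: m=11, q=23, a=1
  step 10: m=12, q=18, a=1
  step 11: m=6, q=29, a=1
  step 12: m=23, q=1, a=46
a_12 = 2*a_0 = 46, so the period closes here.
sqrt(558) = [23; 1, 1, 1, 1, 1, 4, 1, 1, 1, 1, 1, 46]
Period length = 12

12


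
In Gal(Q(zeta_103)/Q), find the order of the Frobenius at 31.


The Frobenius at p in Gal(Q(zeta_n)/Q) = (Z/nZ)* is the class of p, so its order is ord_103(31), the smallest k >= 1 with 31^k = 1 mod 103.
n = 103 = 103, phi(103) = 102; the order divides phi(n).
Divisors of 102: 1, 2, 3, 6, 17, 34, 51, 102
Repeated squaring mod 103: 31^1 = 31, 31^2 = 34, 31^4 = 23, 31^8 = 14, 31^16 = 93, 31^32 = 100, 31^64 = 9
Test divisors in increasing order:
  k=1: 31^1 = 31 mod 103
  k=2: 31^2 = 34 mod 103
  k=3: 31^3 = 34 * 31 = 24 mod 103
  k=6: 31^6 = 23 * 34 = 61 mod 103
  k=17: 31^17 = 93 * 31 = 102 mod 103
  k=34: 31^34 = 100 * 34 = 1 mod 103  <- first divisor giving 1
Order = 34

34


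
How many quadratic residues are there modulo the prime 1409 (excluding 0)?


For prime p, the number of non-zero quadratic residues is (p-1)/2.
= (1409-1)/2
= 704

704


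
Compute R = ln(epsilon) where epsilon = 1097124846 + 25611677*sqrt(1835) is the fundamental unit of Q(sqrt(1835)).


epsilon = 1097124846 + 25611677*sqrt(1835)
= 2.1942e+09
R = ln(2.1942e+09)
= 21.5091

21.5091


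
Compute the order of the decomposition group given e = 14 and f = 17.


|D_P| = e * f
= 14 * 17
= 238

238


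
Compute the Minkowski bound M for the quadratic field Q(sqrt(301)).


d = 301, d mod 4 = 1, so disc(K) = d = 301; |disc(K)| = 301
Real quadratic field, so n = 2, s = r2 = 0, r1 = 2
M = (n!/n^n) * (4/pi)^s * sqrt(|disc(K)|) = (2!/2^2) * (4/pi)^0 * sqrt(301)
= 0.5 * 1.000000 * 17.349352
= 8.6747

8.6747


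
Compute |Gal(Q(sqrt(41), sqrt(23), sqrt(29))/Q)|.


The 3 square roots of distinct primes are multiplicatively independent over Q,
so [K:Q] = 2^3 and Gal(K/Q) is isomorphic to (Z/2Z)^3.
|Gal| = 2^3 = 8

8


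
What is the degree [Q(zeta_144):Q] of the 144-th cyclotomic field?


The degree equals Euler's totient phi(144).
144 = 2^4 * 3^2
phi(144) = 48

48


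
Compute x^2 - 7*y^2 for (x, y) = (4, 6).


x^2 - d*y^2
= 4^2 - 7*6^2
= 16 - 252
= -236

-236


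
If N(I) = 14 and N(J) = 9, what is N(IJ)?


N(IJ) = N(I) * N(J)
= 14 * 9
= 126

126


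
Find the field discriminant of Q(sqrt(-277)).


For K = Q(sqrt(d)) with d squarefree: disc(K) = d if d = 1 mod 4, and disc(K) = 4d if d = 2 or 3 mod 4.
Here d = -277, and d mod 4 = 3.
d = 3 mod 4, not 1 (O_K = Z[sqrt(d)]), so disc(K) = 4d = 4 * (-277) = -1108

-1108


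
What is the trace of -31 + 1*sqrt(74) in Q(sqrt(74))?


Tr(a + b*sqrt(d)) = (a + b*sqrt(d)) + (a - b*sqrt(d)) = 2a
= 2 * (-31)
= -62

-62


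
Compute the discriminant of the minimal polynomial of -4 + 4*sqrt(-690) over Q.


The element -4 + 4*sqrt(-690) has minimal polynomial:
x^2 + 8*x + 11056
Discriminant = (8)^2 - 4*(11056)
= 64 - 44224
= -44160

-44160


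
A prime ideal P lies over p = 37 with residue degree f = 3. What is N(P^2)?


N(P^a) = p^(a*f)
= 37^(2*3)
= 37^6
= 2565726409

2565726409


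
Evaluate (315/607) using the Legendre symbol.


p = 607 is prime, so compute (315/607) with the reciprocity algorithm (Jacobi-symbol steps: pull out 2s via (2/n), flip via reciprocity, reduce):
  reciprocity: (315/607) -> -(607/315)
  reduce: (292/315)
  pull out 2: (2/315) = -1  (since 315 mod 8 = 3)
  pull out 2: (2/315) = -1  (since 315 mod 8 = 3)
  reciprocity: (73/315) -> +(315/73)
  reduce: (23/73)
  reciprocity: (23/73) -> +(73/23)
  reduce: (4/23)
  pull out 2: (2/23) = +1  (since 23 mod 8 = 7)
  pull out 2: (2/23) = +1  (since 23 mod 8 = 7)
  (1/23) = 1
Product of signs = -1
(315/607) = -1

-1


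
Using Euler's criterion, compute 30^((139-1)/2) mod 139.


p = 139 is prime and the exponent is (p-1)/2 = 69, so by Euler's criterion 30^69 = (30/139) = +1 or -1 mod 139.
Compute by square-and-multiply:
  69 = 64 + 4 + 1 (binary 1000101)
  Repeated squaring mod 139: 30^1 = 30, 30^2 = 66, 30^4 = 47, 30^8 = 124, 30^16 = 86, 30^32 = 29, 30^64 = 7
  30^69 = 30^64 * 30^4 * 30^1 = 7 * 47 * 30 mod 139
    7 * 47 = 329 = 51 mod 139
    51 * 30 = 1530 = 1 mod 139
  30^69 = 1 mod 139
Result 1: 30 is a quadratic residue mod 139.
30^69 mod 139 = 1

1


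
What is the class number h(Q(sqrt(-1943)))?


K = Q(sqrt(-1943)). d mod 4 = 1, so D = disc(K) = d = -1943
h(K) equals the number of primitive reduced positive-definite forms (a, b, c) = a*x^2 + b*x*y + c*y^2 with b^2 - 4ac = D,
where reduced means |b| <= a <= c, with b >= 0 whenever |b| = a or a = c, and primitive means gcd(a, b, c) = 1.
Reduced forces 3a^2 <= |D| = 1943, so 1 <= a <= 25; b must have the parity of D, and c = (b^2 - D)/(4a) must be an integer >= a.
Enumerate a = 1..25, b in [-a, a]:
  a=1: (1, 1, 486)  [1]
  a=2: (2, -1, 243), (2, 1, 243)  [2]
  a=3: (3, -1, 162), (3, 1, 162)  [2]
  a=4: (4, -3, 122), (4, 3, 122)  [2]
  a=5: none
  a=6: (6, -5, 82), (6, -1, 81), (6, 1, 81), (6, 5, 82)  [4]
  a=7: none
  a=8: (8, -3, 61), (8, 3, 61)  [2]
  a=9: (9, -1, 54), (9, 1, 54)  [2]
  a=10: none
  a=11: (11, -9, 46), (11, 9, 46)  [2]
  a=12: (12, -11, 43), (12, -5, 41), (12, 5, 41), (12, 11, 43)  [4]
  a=13..15: none
  a=16: (16, -13, 33), (16, 13, 33)  [2]
  a=17: none
  a=18: (18, -17, 31), (18, -1, 27), (18, 1, 27), (18, 17, 31)  [4]
  a=19..21: none
  a=22: (22, -13, 24), (22, -9, 23), (22, 9, 23), (22, 13, 24)  [4]
  a=23: none
  a=24: (24, 19, 24)  [1]
  a=25: none
Total reduced forms: 1 + 2 + 2 + 2 + 4 + 2 + 2 + 2 + 4 + 2 + 4 + 4 + 1 = 32
h = 32

32


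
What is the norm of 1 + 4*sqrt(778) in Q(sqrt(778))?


N(a + b*sqrt(d)) = a^2 - d*b^2
= (1)^2 - (778)*(4)^2
= 1 - 12448
= -12447

-12447


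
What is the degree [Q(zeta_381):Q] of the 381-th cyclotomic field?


The degree equals Euler's totient phi(381).
381 = 3 * 127
phi(381) = 252

252


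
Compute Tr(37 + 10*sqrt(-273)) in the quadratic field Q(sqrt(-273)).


Tr(a + b*sqrt(d)) = (a + b*sqrt(d)) + (a - b*sqrt(d)) = 2a
= 2 * (37)
= 74

74


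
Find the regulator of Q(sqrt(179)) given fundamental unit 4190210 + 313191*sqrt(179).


epsilon = 4190210 + 313191*sqrt(179)
= 8.3804e+06
R = ln(8.3804e+06)
= 15.9414

15.9414


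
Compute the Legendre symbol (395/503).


p = 503 is prime, so compute (395/503) with the reciprocity algorithm (Jacobi-symbol steps: pull out 2s via (2/n), flip via reciprocity, reduce):
  reciprocity: (395/503) -> -(503/395)
  reduce: (108/395)
  pull out 2: (2/395) = -1  (since 395 mod 8 = 3)
  pull out 2: (2/395) = -1  (since 395 mod 8 = 3)
  reciprocity: (27/395) -> -(395/27)
  reduce: (17/27)
  reciprocity: (17/27) -> +(27/17)
  reduce: (10/17)
  pull out 2: (2/17) = +1  (since 17 mod 8 = 1)
  reciprocity: (5/17) -> +(17/5)
  reduce: (2/5)
  pull out 2: (2/5) = -1  (since 5 mod 8 = 5)
  (1/5) = 1
Product of signs = -1
(395/503) = -1

-1


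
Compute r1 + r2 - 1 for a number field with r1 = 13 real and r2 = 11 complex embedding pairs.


By Dirichlet's unit theorem:
rank = r1 + r2 - 1
= 13 + 11 - 1
= 23

23


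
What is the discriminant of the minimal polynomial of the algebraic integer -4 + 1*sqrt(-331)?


The element -4 + 1*sqrt(-331) has minimal polynomial:
x^2 + 8*x + 347
Discriminant = (8)^2 - 4*(347)
= 64 - 1388
= -1324

-1324


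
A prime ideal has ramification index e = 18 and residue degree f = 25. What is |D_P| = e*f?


|D_P| = e * f
= 18 * 25
= 450

450


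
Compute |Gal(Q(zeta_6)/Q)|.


|Gal(Q(zeta_6)/Q)| = phi(6)
= 2

2


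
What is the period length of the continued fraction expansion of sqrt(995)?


Run the CF algorithm for sqrt(995).
a_0 = floor(sqrt(995)) = 31; set m_0=0, q_0=1.
Recurrence: m' = q*a - m,  q' = (d - m'^2)/q,  a' = floor((a_0 + m')/q').
  step 1: m=31, q=34, a=1
  step 2: m=3, q=29, a=1
  step 3: m=26, q=11, a=5
  step 4: m=29, q=14, a=4
  step 5: m=27, q=19, a=3
  step 6: m=30, q=5, a=12
  step 7: m=30, q=19, a=3
  step 8: m=27, q=14, a=4
  step 9: m=29, q=11, a=5
  step 10: m=26, q=29, a=1
  step 11: m=3, q=34, a=1
  step 12: m=31, q=1, a=62
a_12 = 2*a_0 = 62, so the period closes here.
sqrt(995) = [31; 1, 1, 5, 4, 3, 12, 3, 4, 5, 1, 1, 62]
Period length = 12

12


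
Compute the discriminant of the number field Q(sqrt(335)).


For K = Q(sqrt(d)) with d squarefree: disc(K) = d if d = 1 mod 4, and disc(K) = 4d if d = 2 or 3 mod 4.
Here d = 335, and d mod 4 = 3.
d = 3 mod 4, not 1 (O_K = Z[sqrt(d)]), so disc(K) = 4d = 4 * (335) = 1340

1340


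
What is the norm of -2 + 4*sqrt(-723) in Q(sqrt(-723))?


N(a + b*sqrt(d)) = a^2 - d*b^2
= (-2)^2 - (-723)*(4)^2
= 4 + 11568
= 11572

11572


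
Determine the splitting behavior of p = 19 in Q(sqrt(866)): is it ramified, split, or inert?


K = Q(sqrt(866)). Since d mod 4 = 2, disc(K) = 3464.
Check p | disc: 3464 mod 19 = 6.
p does not divide disc. Compute Legendre symbol (d/p):
11^((19-1)/2) mod 19 = 1
(d/p) = 1, so p splits: (p) = P*P' with e=1, f=1, g=2.
Therefore p is split.

split


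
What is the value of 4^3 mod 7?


p = 7 is prime and the exponent is (p-1)/2 = 3, so by Euler's criterion 4^3 = (4/7) = +1 or -1 mod 7.
Compute by square-and-multiply:
  3 = 2 + 1 (binary 11)
  Repeated squaring mod 7: 4^1 = 4, 4^2 = 2
  4^3 = 4^2 * 4^1 = 2 * 4 mod 7
    2 * 4 = 8 = 1 mod 7
  4^3 = 1 mod 7
Result 1: 4 is a quadratic residue mod 7.
4^3 mod 7 = 1

1


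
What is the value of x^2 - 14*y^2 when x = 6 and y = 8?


x^2 - d*y^2
= 6^2 - 14*8^2
= 36 - 896
= -860

-860


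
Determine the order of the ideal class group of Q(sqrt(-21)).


K = Q(sqrt(-21)). d mod 4 = 3, so D = disc(K) = 4d = -84
h(K) equals the number of primitive reduced positive-definite forms (a, b, c) = a*x^2 + b*x*y + c*y^2 with b^2 - 4ac = D,
where reduced means |b| <= a <= c, with b >= 0 whenever |b| = a or a = c, and primitive means gcd(a, b, c) = 1.
Reduced forces 3a^2 <= |D| = 84, so 1 <= a <= 5; b must have the parity of D, and c = (b^2 - D)/(4a) must be an integer >= a.
Enumerate a = 1..5, b in [-a, a]:
  a=1: (1, 0, 21)  [1]
  a=2: (2, 2, 11)  [1]
  a=3: (3, 0, 7)  [1]
  a=4: none
  a=5: (5, 4, 5)  [1]
Total reduced forms: 1 + 1 + 1 + 1 = 4
h = 4

4


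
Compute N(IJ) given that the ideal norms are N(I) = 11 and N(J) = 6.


N(IJ) = N(I) * N(J)
= 11 * 6
= 66

66


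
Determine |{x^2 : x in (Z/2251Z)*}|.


For prime p, the number of non-zero quadratic residues is (p-1)/2.
= (2251-1)/2
= 1125

1125


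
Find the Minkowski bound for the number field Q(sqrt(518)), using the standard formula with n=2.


d = 518, d mod 4 = 2, so disc(K) = 4d = 2072; |disc(K)| = 2072
Real quadratic field, so n = 2, s = r2 = 0, r1 = 2
M = (n!/n^n) * (4/pi)^s * sqrt(|disc(K)|) = (2!/2^2) * (4/pi)^0 * sqrt(2072)
= 0.5 * 1.000000 * 45.519227
= 22.7596

22.7596


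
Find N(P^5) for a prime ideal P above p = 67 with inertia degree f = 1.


N(P^a) = p^(a*f)
= 67^(5*1)
= 67^5
= 1350125107

1350125107


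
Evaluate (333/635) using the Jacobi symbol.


Compute (333/635) via quadratic reciprocity:
  reciprocity: (333/635) -> +(635/333)
  reduce: (302/333)
  pull out 2: (2/333) = -1  (since 333 mod 8 = 5)
  reciprocity: (151/333) -> +(333/151)
  reduce: (31/151)
  reciprocity: (31/151) -> -(151/31)
  reduce: (27/31)
  reciprocity: (27/31) -> -(31/27)
  reduce: (4/27)
  pull out 2: (2/27) = -1  (since 27 mod 8 = 3)
  pull out 2: (2/27) = -1  (since 27 mod 8 = 3)
  (1/27) = 1
Product of signs = -1

-1


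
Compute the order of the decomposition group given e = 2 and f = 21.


|D_P| = e * f
= 2 * 21
= 42

42


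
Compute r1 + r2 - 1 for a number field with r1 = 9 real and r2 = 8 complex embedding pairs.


By Dirichlet's unit theorem:
rank = r1 + r2 - 1
= 9 + 8 - 1
= 16

16


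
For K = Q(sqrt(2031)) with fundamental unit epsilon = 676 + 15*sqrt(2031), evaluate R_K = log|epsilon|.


epsilon = 676 + 15*sqrt(2031)
= 1351.9993
R = ln(1351.9993)
= 7.2093

7.2093


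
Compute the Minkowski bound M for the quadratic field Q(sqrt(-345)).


d = -345, d mod 4 = 3, so disc(K) = 4d = -1380; |disc(K)| = 1380
Imaginary quadratic field, so n = 2, s = r2 = 1, r1 = 0
M = (n!/n^n) * (4/pi)^s * sqrt(|disc(K)|) = (2!/2^2) * (4/pi)^1 * sqrt(1380)
= 0.5 * 1.273240 * 37.148351
= 23.6494

23.6494


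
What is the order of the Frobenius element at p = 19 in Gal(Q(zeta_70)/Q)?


The Frobenius at p in Gal(Q(zeta_n)/Q) = (Z/nZ)* is the class of p, so its order is ord_70(19), the smallest k >= 1 with 19^k = 1 mod 70.
n = 70 = 2 * 5 * 7, phi(70) = 24; the order divides phi(n).
Divisors of 24: 1, 2, 3, 4, 6, 8, 12, 24
Repeated squaring mod 70: 19^1 = 19, 19^2 = 11, 19^4 = 51, 19^8 = 11, 19^16 = 51
Test divisors in increasing order:
  k=1: 19^1 = 19 mod 70
  k=2: 19^2 = 11 mod 70
  k=3: 19^3 = 11 * 19 = 69 mod 70
  k=4: 19^4 = 51 mod 70
  k=6: 19^6 = 51 * 11 = 1 mod 70  <- first divisor giving 1
Order = 6

6


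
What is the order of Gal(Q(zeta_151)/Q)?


|Gal(Q(zeta_151)/Q)| = phi(151)
= 150

150


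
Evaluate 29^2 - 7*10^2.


x^2 - d*y^2
= 29^2 - 7*10^2
= 841 - 700
= 141

141


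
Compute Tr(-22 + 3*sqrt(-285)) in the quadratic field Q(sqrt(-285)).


Tr(a + b*sqrt(d)) = (a + b*sqrt(d)) + (a - b*sqrt(d)) = 2a
= 2 * (-22)
= -44

-44


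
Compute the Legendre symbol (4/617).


p = 617 is prime, so compute (4/617) with the reciprocity algorithm (Jacobi-symbol steps: pull out 2s via (2/n), flip via reciprocity, reduce):
  pull out 2: (2/617) = +1  (since 617 mod 8 = 1)
  pull out 2: (2/617) = +1  (since 617 mod 8 = 1)
  (1/617) = 1
Product of signs = 1
(4/617) = 1

1


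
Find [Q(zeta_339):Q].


The degree equals Euler's totient phi(339).
339 = 3 * 113
phi(339) = 224

224


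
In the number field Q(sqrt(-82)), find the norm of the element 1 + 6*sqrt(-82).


N(a + b*sqrt(d)) = a^2 - d*b^2
= (1)^2 - (-82)*(6)^2
= 1 + 2952
= 2953

2953


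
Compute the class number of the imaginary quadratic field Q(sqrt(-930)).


K = Q(sqrt(-930)). d mod 4 = 2, so D = disc(K) = 4d = -3720
h(K) equals the number of primitive reduced positive-definite forms (a, b, c) = a*x^2 + b*x*y + c*y^2 with b^2 - 4ac = D,
where reduced means |b| <= a <= c, with b >= 0 whenever |b| = a or a = c, and primitive means gcd(a, b, c) = 1.
Reduced forces 3a^2 <= |D| = 3720, so 1 <= a <= 35; b must have the parity of D, and c = (b^2 - D)/(4a) must be an integer >= a.
Enumerate a = 1..35, b in [-a, a]:
  a=1: (1, 0, 930)  [1]
  a=2: (2, 0, 465)  [1]
  a=3: (3, 0, 310)  [1]
  a=4: none
  a=5: (5, 0, 186)  [1]
  a=6: (6, 0, 155)  [1]
  a=7: (7, -2, 133), (7, 2, 133)  [2]
  a=8..9: none
  a=10: (10, 0, 93)  [1]
  a=11: (11, -8, 86), (11, 8, 86)  [2]
  a=12..13: none
  a=14: (14, -12, 69), (14, 12, 69)  [2]
  a=15: (15, 0, 62)  [1]
  a=16..18: none
  a=19: (19, -2, 49), (19, 2, 49)  [2]
  a=20: none
  a=21: (21, -12, 46), (21, 12, 46)  [2]
  a=22: (22, -8, 43), (22, 8, 43)  [2]
  a=23: (23, -12, 42), (23, 12, 42)  [2]
  a=24..29: none
  a=30: (30, 0, 31)  [1]
  a=31..32: none
  a=33: (33, -30, 35), (33, 30, 35)  [2]
  a=34..35: none
Total reduced forms: 1 + 1 + 1 + 1 + 1 + 2 + 1 + 2 + 2 + 1 + 2 + 2 + 2 + 2 + 1 + 2 = 24
h = 24

24


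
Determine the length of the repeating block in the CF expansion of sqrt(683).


Run the CF algorithm for sqrt(683).
a_0 = floor(sqrt(683)) = 26; set m_0=0, q_0=1.
Recurrence: m' = q*a - m,  q' = (d - m'^2)/q,  a' = floor((a_0 + m')/q').
  step 1: m=26, q=7, a=7
  step 2: m=23, q=22, a=2
  step 3: m=21, q=11, a=4
  step 4: m=23, q=14, a=3
  step 5: m=19, q=23, a=1
  step 6: m=4, q=29, a=1
  step 7: m=25, q=2, a=25
  step 8: m=25, q=29, a=1
  step 9: m=4, q=23, a=1
  step 10: m=19, q=14, a=3
  step 11: m=23, q=11, a=4
  step 12: m=21, q=22, a=2
  step 13: m=23, q=7, a=7
  step 14: m=26, q=1, a=52
a_14 = 2*a_0 = 52, so the period closes here.
sqrt(683) = [26; 7, 2, 4, 3, 1, 1, 25, 1, 1, 3, 4, 2, 7, 52]
Period length = 14

14


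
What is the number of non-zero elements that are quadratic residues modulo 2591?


For prime p, the number of non-zero quadratic residues is (p-1)/2.
= (2591-1)/2
= 1295

1295


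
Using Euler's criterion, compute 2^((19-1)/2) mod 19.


p = 19 is prime and the exponent is (p-1)/2 = 9, so by Euler's criterion 2^9 = (2/19) = +1 or -1 mod 19.
Compute by square-and-multiply:
  9 = 8 + 1 (binary 1001)
  Repeated squaring mod 19: 2^1 = 2, 2^2 = 4, 2^4 = 16, 2^8 = 9
  2^9 = 2^8 * 2^1 = 9 * 2 mod 19
    9 * 2 = 18 = 18 mod 19
  2^9 = 18 mod 19
Result 18 = p - 1 = -1 mod 19: 2 is a quadratic non-residue mod 19. As a residue in [0, p-1] the value is 18.
2^9 mod 19 = 18

18


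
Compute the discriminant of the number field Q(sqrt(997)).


For K = Q(sqrt(d)) with d squarefree: disc(K) = d if d = 1 mod 4, and disc(K) = 4d if d = 2 or 3 mod 4.
Here d = 997, and d mod 4 = 1.
d = 1 mod 4 (O_K = Z[(1+sqrt(d))/2]), so disc(K) = d = 997

997


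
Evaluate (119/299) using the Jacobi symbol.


Compute (119/299) via quadratic reciprocity:
  reciprocity: (119/299) -> -(299/119)
  reduce: (61/119)
  reciprocity: (61/119) -> +(119/61)
  reduce: (58/61)
  pull out 2: (2/61) = -1  (since 61 mod 8 = 5)
  reciprocity: (29/61) -> +(61/29)
  reduce: (3/29)
  reciprocity: (3/29) -> +(29/3)
  reduce: (2/3)
  pull out 2: (2/3) = -1  (since 3 mod 8 = 3)
  (1/3) = 1
Product of signs = -1

-1


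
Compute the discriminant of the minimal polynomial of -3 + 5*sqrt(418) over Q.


The element -3 + 5*sqrt(418) has minimal polynomial:
x^2 + 6*x - 10441
Discriminant = (6)^2 - 4*(-10441)
= 36 + 41764
= 41800

41800


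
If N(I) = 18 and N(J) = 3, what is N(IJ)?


N(IJ) = N(I) * N(J)
= 18 * 3
= 54

54


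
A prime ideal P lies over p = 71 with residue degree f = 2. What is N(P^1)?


N(P^a) = p^(a*f)
= 71^(1*2)
= 71^2
= 5041

5041


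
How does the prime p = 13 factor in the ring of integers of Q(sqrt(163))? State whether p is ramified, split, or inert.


K = Q(sqrt(163)). Since d mod 4 = 3, disc(K) = 652.
Check p | disc: 652 mod 13 = 2.
p does not divide disc. Compute Legendre symbol (d/p):
7^((13-1)/2) mod 13 = -1
(d/p) = -1, so p is inert: (p) stays prime with e=1, f=2, g=1.
Therefore p is inert.

inert


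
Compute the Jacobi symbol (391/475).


Compute (391/475) via quadratic reciprocity:
  reciprocity: (391/475) -> -(475/391)
  reduce: (84/391)
  pull out 2: (2/391) = +1  (since 391 mod 8 = 7)
  pull out 2: (2/391) = +1  (since 391 mod 8 = 7)
  reciprocity: (21/391) -> +(391/21)
  reduce: (13/21)
  reciprocity: (13/21) -> +(21/13)
  reduce: (8/13)
  pull out 2: (2/13) = -1  (since 13 mod 8 = 5)
  pull out 2: (2/13) = -1  (since 13 mod 8 = 5)
  pull out 2: (2/13) = -1  (since 13 mod 8 = 5)
  (1/13) = 1
Product of signs = 1

1


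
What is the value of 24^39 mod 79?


p = 79 is prime and the exponent is (p-1)/2 = 39, so by Euler's criterion 24^39 = (24/79) = +1 or -1 mod 79.
Compute by square-and-multiply:
  39 = 32 + 4 + 2 + 1 (binary 100111)
  Repeated squaring mod 79: 24^1 = 24, 24^2 = 23, 24^4 = 55, 24^8 = 23, 24^16 = 55, 24^32 = 23
  24^39 = 24^32 * 24^4 * 24^2 * 24^1 = 23 * 55 * 23 * 24 mod 79
    23 * 55 = 1265 = 1 mod 79
    1 * 23 = 23 = 23 mod 79
    23 * 24 = 552 = 78 mod 79
  24^39 = 78 mod 79
Result 78 = p - 1 = -1 mod 79: 24 is a quadratic non-residue mod 79. As a residue in [0, p-1] the value is 78.
24^39 mod 79 = 78

78


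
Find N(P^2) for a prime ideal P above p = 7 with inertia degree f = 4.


N(P^a) = p^(a*f)
= 7^(2*4)
= 7^8
= 5764801

5764801


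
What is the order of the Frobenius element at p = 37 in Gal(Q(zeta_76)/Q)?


The Frobenius at p in Gal(Q(zeta_n)/Q) = (Z/nZ)* is the class of p, so its order is ord_76(37), the smallest k >= 1 with 37^k = 1 mod 76.
n = 76 = 2^2 * 19, phi(76) = 36; the order divides phi(n).
Divisors of 36: 1, 2, 3, 4, 6, 9, 12, 18, 36
Repeated squaring mod 76: 37^1 = 37, 37^2 = 1, 37^4 = 1, 37^8 = 1, 37^16 = 1, 37^32 = 1
Test divisors in increasing order:
  k=1: 37^1 = 37 mod 76
  k=2: 37^2 = 1 mod 76  <- first divisor giving 1
Order = 2

2


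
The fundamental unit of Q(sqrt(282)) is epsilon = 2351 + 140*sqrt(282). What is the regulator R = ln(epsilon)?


epsilon = 2351 + 140*sqrt(282)
= 4701.9998
R = ln(4701.9998)
= 8.4557

8.4557


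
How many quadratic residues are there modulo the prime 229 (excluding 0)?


For prime p, the number of non-zero quadratic residues is (p-1)/2.
= (229-1)/2
= 114

114


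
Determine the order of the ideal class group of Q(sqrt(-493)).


K = Q(sqrt(-493)). d mod 4 = 3, so D = disc(K) = 4d = -1972
h(K) equals the number of primitive reduced positive-definite forms (a, b, c) = a*x^2 + b*x*y + c*y^2 with b^2 - 4ac = D,
where reduced means |b| <= a <= c, with b >= 0 whenever |b| = a or a = c, and primitive means gcd(a, b, c) = 1.
Reduced forces 3a^2 <= |D| = 1972, so 1 <= a <= 25; b must have the parity of D, and c = (b^2 - D)/(4a) must be an integer >= a.
Enumerate a = 1..25, b in [-a, a]:
  a=1: (1, 0, 493)  [1]
  a=2: (2, 2, 247)  [1]
  a=3..6: none
  a=7: (7, -4, 71), (7, 4, 71)  [2]
  a=8..12: none
  a=13: (13, -2, 38), (13, 2, 38)  [2]
  a=14: (14, -10, 37), (14, 10, 37)  [2]
  a=15..16: none
  a=17: (17, 0, 29)  [1]
  a=18: none
  a=19: (19, -2, 26), (19, 2, 26)  [2]
  a=20..22: none
  a=23: (23, 12, 23)  [1]
  a=24..25: none
Total reduced forms: 1 + 1 + 2 + 2 + 2 + 1 + 2 + 1 = 12
h = 12

12


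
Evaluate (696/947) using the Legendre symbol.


p = 947 is prime, so compute (696/947) with the reciprocity algorithm (Jacobi-symbol steps: pull out 2s via (2/n), flip via reciprocity, reduce):
  pull out 2: (2/947) = -1  (since 947 mod 8 = 3)
  pull out 2: (2/947) = -1  (since 947 mod 8 = 3)
  pull out 2: (2/947) = -1  (since 947 mod 8 = 3)
  reciprocity: (87/947) -> -(947/87)
  reduce: (77/87)
  reciprocity: (77/87) -> +(87/77)
  reduce: (10/77)
  pull out 2: (2/77) = -1  (since 77 mod 8 = 5)
  reciprocity: (5/77) -> +(77/5)
  reduce: (2/5)
  pull out 2: (2/5) = -1  (since 5 mod 8 = 5)
  (1/5) = 1
Product of signs = 1
(696/947) = 1

1


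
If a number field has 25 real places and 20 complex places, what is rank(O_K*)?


By Dirichlet's unit theorem:
rank = r1 + r2 - 1
= 25 + 20 - 1
= 44

44


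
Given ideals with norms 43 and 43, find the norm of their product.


N(IJ) = N(I) * N(J)
= 43 * 43
= 1849

1849


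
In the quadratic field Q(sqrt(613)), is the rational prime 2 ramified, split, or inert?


K = Q(sqrt(613)). Since d mod 4 = 1, disc(K) = 613.
Check p | disc: 613 mod 2 = 1.
p=2 does not divide disc (d is 1 mod 4). 2 splits iff d = 1 mod 8.
d mod 8 = 5, so (d/2) = -1.
(d/p) = -1, so p is inert: (p) stays prime with e=1, f=2, g=1.
Therefore p is inert.

inert


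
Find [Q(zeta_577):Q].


The degree equals Euler's totient phi(577).
577 = 577
phi(577) = 576

576


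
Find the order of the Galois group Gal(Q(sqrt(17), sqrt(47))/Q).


The 2 square roots of distinct primes are multiplicatively independent over Q,
so [K:Q] = 2^2 and Gal(K/Q) is isomorphic to (Z/2Z)^2.
|Gal| = 2^2 = 4

4


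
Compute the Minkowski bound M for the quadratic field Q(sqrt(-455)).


d = -455, d mod 4 = 1, so disc(K) = d = -455; |disc(K)| = 455
Imaginary quadratic field, so n = 2, s = r2 = 1, r1 = 0
M = (n!/n^n) * (4/pi)^s * sqrt(|disc(K)|) = (2!/2^2) * (4/pi)^1 * sqrt(455)
= 0.5 * 1.273240 * 21.330729
= 13.5796

13.5796


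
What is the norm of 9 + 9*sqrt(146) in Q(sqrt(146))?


N(a + b*sqrt(d)) = a^2 - d*b^2
= (9)^2 - (146)*(9)^2
= 81 - 11826
= -11745

-11745


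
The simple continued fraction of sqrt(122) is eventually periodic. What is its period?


Run the CF algorithm for sqrt(122).
a_0 = floor(sqrt(122)) = 11; set m_0=0, q_0=1.
Recurrence: m' = q*a - m,  q' = (d - m'^2)/q,  a' = floor((a_0 + m')/q').
  step 1: m=11, q=1, a=22
a_1 = 2*a_0 = 22, so the period closes here.
sqrt(122) = [11; 22]
Period length = 1

1


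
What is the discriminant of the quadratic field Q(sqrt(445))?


For K = Q(sqrt(d)) with d squarefree: disc(K) = d if d = 1 mod 4, and disc(K) = 4d if d = 2 or 3 mod 4.
Here d = 445, and d mod 4 = 1.
d = 1 mod 4 (O_K = Z[(1+sqrt(d))/2]), so disc(K) = d = 445

445


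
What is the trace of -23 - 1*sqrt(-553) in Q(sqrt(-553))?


Tr(a + b*sqrt(d)) = (a + b*sqrt(d)) + (a - b*sqrt(d)) = 2a
= 2 * (-23)
= -46

-46


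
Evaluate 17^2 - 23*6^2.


x^2 - d*y^2
= 17^2 - 23*6^2
= 289 - 828
= -539

-539


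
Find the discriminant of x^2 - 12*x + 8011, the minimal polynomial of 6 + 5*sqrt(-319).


The element 6 + 5*sqrt(-319) has minimal polynomial:
x^2 - 12*x + 8011
Discriminant = (-12)^2 - 4*(8011)
= 144 - 32044
= -31900

-31900


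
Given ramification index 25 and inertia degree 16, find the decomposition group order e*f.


|D_P| = e * f
= 25 * 16
= 400

400


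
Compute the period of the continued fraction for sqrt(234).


Run the CF algorithm for sqrt(234).
a_0 = floor(sqrt(234)) = 15; set m_0=0, q_0=1.
Recurrence: m' = q*a - m,  q' = (d - m'^2)/q,  a' = floor((a_0 + m')/q').
  step 1: m=15, q=9, a=3
  step 2: m=12, q=10, a=2
  step 3: m=8, q=17, a=1
  step 4: m=9, q=9, a=2
  step 5: m=9, q=17, a=1
  step 6: m=8, q=10, a=2
  step 7: m=12, q=9, a=3
  step 8: m=15, q=1, a=30
a_8 = 2*a_0 = 30, so the period closes here.
sqrt(234) = [15; 3, 2, 1, 2, 1, 2, 3, 30]
Period length = 8

8


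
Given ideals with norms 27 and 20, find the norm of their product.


N(IJ) = N(I) * N(J)
= 27 * 20
= 540

540


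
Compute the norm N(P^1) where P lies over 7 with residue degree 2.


N(P^a) = p^(a*f)
= 7^(1*2)
= 7^2
= 49

49


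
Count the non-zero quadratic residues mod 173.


For prime p, the number of non-zero quadratic residues is (p-1)/2.
= (173-1)/2
= 86

86


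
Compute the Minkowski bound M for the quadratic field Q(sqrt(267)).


d = 267, d mod 4 = 3, so disc(K) = 4d = 1068; |disc(K)| = 1068
Real quadratic field, so n = 2, s = r2 = 0, r1 = 2
M = (n!/n^n) * (4/pi)^s * sqrt(|disc(K)|) = (2!/2^2) * (4/pi)^0 * sqrt(1068)
= 0.5 * 1.000000 * 32.680269
= 16.3401

16.3401


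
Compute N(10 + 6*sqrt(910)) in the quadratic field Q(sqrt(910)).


N(a + b*sqrt(d)) = a^2 - d*b^2
= (10)^2 - (910)*(6)^2
= 100 - 32760
= -32660

-32660


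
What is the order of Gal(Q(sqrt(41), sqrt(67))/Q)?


The 2 square roots of distinct primes are multiplicatively independent over Q,
so [K:Q] = 2^2 and Gal(K/Q) is isomorphic to (Z/2Z)^2.
|Gal| = 2^2 = 4

4


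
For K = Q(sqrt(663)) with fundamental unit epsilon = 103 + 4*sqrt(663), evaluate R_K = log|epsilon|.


epsilon = 103 + 4*sqrt(663)
= 205.9951
R = ln(205.9951)
= 5.3279

5.3279


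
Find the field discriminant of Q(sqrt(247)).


For K = Q(sqrt(d)) with d squarefree: disc(K) = d if d = 1 mod 4, and disc(K) = 4d if d = 2 or 3 mod 4.
Here d = 247, and d mod 4 = 3.
d = 3 mod 4, not 1 (O_K = Z[sqrt(d)]), so disc(K) = 4d = 4 * (247) = 988

988


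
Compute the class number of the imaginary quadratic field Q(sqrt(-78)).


K = Q(sqrt(-78)). d mod 4 = 2, so D = disc(K) = 4d = -312
h(K) equals the number of primitive reduced positive-definite forms (a, b, c) = a*x^2 + b*x*y + c*y^2 with b^2 - 4ac = D,
where reduced means |b| <= a <= c, with b >= 0 whenever |b| = a or a = c, and primitive means gcd(a, b, c) = 1.
Reduced forces 3a^2 <= |D| = 312, so 1 <= a <= 10; b must have the parity of D, and c = (b^2 - D)/(4a) must be an integer >= a.
Enumerate a = 1..10, b in [-a, a]:
  a=1: (1, 0, 78)  [1]
  a=2: (2, 0, 39)  [1]
  a=3: (3, 0, 26)  [1]
  a=4..5: none
  a=6: (6, 0, 13)  [1]
  a=7..10: none
Total reduced forms: 1 + 1 + 1 + 1 = 4
h = 4

4


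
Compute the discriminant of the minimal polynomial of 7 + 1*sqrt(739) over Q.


The element 7 + 1*sqrt(739) has minimal polynomial:
x^2 - 14*x - 690
Discriminant = (-14)^2 - 4*(-690)
= 196 + 2760
= 2956

2956


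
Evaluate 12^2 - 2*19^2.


x^2 - d*y^2
= 12^2 - 2*19^2
= 144 - 722
= -578

-578


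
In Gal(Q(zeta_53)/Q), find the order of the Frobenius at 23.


The Frobenius at p in Gal(Q(zeta_n)/Q) = (Z/nZ)* is the class of p, so its order is ord_53(23), the smallest k >= 1 with 23^k = 1 mod 53.
n = 53 = 53, phi(53) = 52; the order divides phi(n).
Divisors of 52: 1, 2, 4, 13, 26, 52
Repeated squaring mod 53: 23^1 = 23, 23^2 = 52, 23^4 = 1, 23^8 = 1, 23^16 = 1, 23^32 = 1
Test divisors in increasing order:
  k=1: 23^1 = 23 mod 53
  k=2: 23^2 = 52 mod 53
  k=4: 23^4 = 1 mod 53  <- first divisor giving 1
Order = 4

4


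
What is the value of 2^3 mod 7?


p = 7 is prime and the exponent is (p-1)/2 = 3, so by Euler's criterion 2^3 = (2/7) = +1 or -1 mod 7.
Compute by square-and-multiply:
  3 = 2 + 1 (binary 11)
  Repeated squaring mod 7: 2^1 = 2, 2^2 = 4
  2^3 = 2^2 * 2^1 = 4 * 2 mod 7
    4 * 2 = 8 = 1 mod 7
  2^3 = 1 mod 7
Result 1: 2 is a quadratic residue mod 7.
2^3 mod 7 = 1

1


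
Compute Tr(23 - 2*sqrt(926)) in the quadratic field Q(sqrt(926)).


Tr(a + b*sqrt(d)) = (a + b*sqrt(d)) + (a - b*sqrt(d)) = 2a
= 2 * (23)
= 46

46


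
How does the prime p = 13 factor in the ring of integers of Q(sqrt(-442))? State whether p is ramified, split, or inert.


K = Q(sqrt(-442)). Since d mod 4 = 2, disc(K) = -1768.
Check p | disc: -1768 mod 13 = 0.
p divides disc, so p ramifies: (p) = P^2 with e=2, f=1, g=1.
Therefore p is ramified.

ramified


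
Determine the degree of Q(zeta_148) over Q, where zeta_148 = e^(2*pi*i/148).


The degree equals Euler's totient phi(148).
148 = 2^2 * 37
phi(148) = 72

72


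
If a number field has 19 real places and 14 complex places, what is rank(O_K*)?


By Dirichlet's unit theorem:
rank = r1 + r2 - 1
= 19 + 14 - 1
= 32

32


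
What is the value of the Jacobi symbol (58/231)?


Compute (58/231) via quadratic reciprocity:
  pull out 2: (2/231) = +1  (since 231 mod 8 = 7)
  reciprocity: (29/231) -> +(231/29)
  reduce: (28/29)
  pull out 2: (2/29) = -1  (since 29 mod 8 = 5)
  pull out 2: (2/29) = -1  (since 29 mod 8 = 5)
  reciprocity: (7/29) -> +(29/7)
  reduce: (1/7)
  (1/7) = 1
Product of signs = 1

1


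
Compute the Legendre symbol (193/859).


p = 859 is prime, so compute (193/859) with the reciprocity algorithm (Jacobi-symbol steps: pull out 2s via (2/n), flip via reciprocity, reduce):
  reciprocity: (193/859) -> +(859/193)
  reduce: (87/193)
  reciprocity: (87/193) -> +(193/87)
  reduce: (19/87)
  reciprocity: (19/87) -> -(87/19)
  reduce: (11/19)
  reciprocity: (11/19) -> -(19/11)
  reduce: (8/11)
  pull out 2: (2/11) = -1  (since 11 mod 8 = 3)
  pull out 2: (2/11) = -1  (since 11 mod 8 = 3)
  pull out 2: (2/11) = -1  (since 11 mod 8 = 3)
  (1/11) = 1
Product of signs = -1
(193/859) = -1

-1


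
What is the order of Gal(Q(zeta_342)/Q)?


|Gal(Q(zeta_342)/Q)| = phi(342)
= 108

108


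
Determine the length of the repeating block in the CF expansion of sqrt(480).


Run the CF algorithm for sqrt(480).
a_0 = floor(sqrt(480)) = 21; set m_0=0, q_0=1.
Recurrence: m' = q*a - m,  q' = (d - m'^2)/q,  a' = floor((a_0 + m')/q').
  step 1: m=21, q=39, a=1
  step 2: m=18, q=4, a=9
  step 3: m=18, q=39, a=1
  step 4: m=21, q=1, a=42
a_4 = 2*a_0 = 42, so the period closes here.
sqrt(480) = [21; 1, 9, 1, 42]
Period length = 4

4


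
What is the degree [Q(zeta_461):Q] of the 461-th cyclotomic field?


The degree equals Euler's totient phi(461).
461 = 461
phi(461) = 460

460


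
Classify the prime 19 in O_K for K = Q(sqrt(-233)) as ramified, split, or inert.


K = Q(sqrt(-233)). Since d mod 4 = 3, disc(K) = -932.
Check p | disc: -932 mod 19 = 18.
p does not divide disc. Compute Legendre symbol (d/p):
14^((19-1)/2) mod 19 = -1
(d/p) = -1, so p is inert: (p) stays prime with e=1, f=2, g=1.
Therefore p is inert.

inert


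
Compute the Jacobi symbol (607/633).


Compute (607/633) via quadratic reciprocity:
  reciprocity: (607/633) -> +(633/607)
  reduce: (26/607)
  pull out 2: (2/607) = +1  (since 607 mod 8 = 7)
  reciprocity: (13/607) -> +(607/13)
  reduce: (9/13)
  reciprocity: (9/13) -> +(13/9)
  reduce: (4/9)
  pull out 2: (2/9) = +1  (since 9 mod 8 = 1)
  pull out 2: (2/9) = +1  (since 9 mod 8 = 1)
  (1/9) = 1
Product of signs = 1

1
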